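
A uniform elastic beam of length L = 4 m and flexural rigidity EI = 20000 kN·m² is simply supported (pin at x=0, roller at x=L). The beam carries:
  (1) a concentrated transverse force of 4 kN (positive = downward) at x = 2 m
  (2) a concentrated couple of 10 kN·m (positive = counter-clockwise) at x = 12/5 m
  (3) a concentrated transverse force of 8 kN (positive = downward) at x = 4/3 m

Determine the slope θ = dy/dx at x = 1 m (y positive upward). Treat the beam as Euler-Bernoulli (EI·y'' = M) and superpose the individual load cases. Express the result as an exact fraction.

θ(1) = -16931/32400000 rad

Load 1 — point force P=4 kN at a=2 m (b=L-a=2):
  θ_1 = -Pb(L²-b²-3x²)/(6LEI)  [x≤a] = -4·2·(4²-2²-3·1²)/(6·4·20000) = -3/20000 rad
Load 2 — applied couple M₀=10 kN·m at a=12/5 m (b=L-a=8/5):
  θ_2 = (M₀x²/(2L)+C₁)/EI  [x≤a] with C₁=M₀(3b²-L²)/(6L)=-52/15 = (10·1²/(2·4)+(-52/15))/20000 = -133/1200000 rad
Load 3 — point force P=8 kN at a=4/3 m (b=L-a=8/3):
  θ_3 = -Pb(L²-b²-3x²)/(6LEI)  [x≤a] = -8·(8/3)·(4²-(8/3)²-3·1²)/(6·4·20000) = -53/202500 rad
Superposition: θ = Σ θ_i = -16931/32400000 rad ≈ -0.000523 rad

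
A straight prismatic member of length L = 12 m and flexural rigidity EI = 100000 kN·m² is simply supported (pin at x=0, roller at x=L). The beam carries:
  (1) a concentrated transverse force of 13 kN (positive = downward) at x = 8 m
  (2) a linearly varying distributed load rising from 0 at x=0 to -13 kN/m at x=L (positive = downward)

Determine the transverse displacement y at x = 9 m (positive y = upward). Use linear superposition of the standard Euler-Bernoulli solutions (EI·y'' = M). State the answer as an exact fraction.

Load 1 — point force P=13 kN at a=8 m (b=L-a=4):
  y_1 = -Pa(L-x)(2Lx-a²-x²)/(6LEI)  [x>a] = -13·8·(12-9)·(2·12·9-8²-9²)/(6·12·100000) = -923/300000 m
Load 2 — triangular load w₀=-13 kN/m (0→w₀ over full span):
  y_2 = -w₀x(7L⁴-10L²x²+3x⁴)/(360LEI) = -(-13)·9·(7·12⁴-10·12²·9²+3·9⁴)/(360·12·100000) = 41769/3200000 m
Superposition: y = Σ y_i = 95771/9600000 m ≈ 0.009976 m

y(9) = 95771/9600000 m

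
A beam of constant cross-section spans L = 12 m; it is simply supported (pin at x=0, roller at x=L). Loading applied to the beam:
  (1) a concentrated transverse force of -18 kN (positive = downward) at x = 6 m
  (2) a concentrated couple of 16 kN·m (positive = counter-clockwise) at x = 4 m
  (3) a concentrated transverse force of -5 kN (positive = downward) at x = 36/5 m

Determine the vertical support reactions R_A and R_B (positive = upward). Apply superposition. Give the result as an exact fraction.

R_A = -29/3 kN, R_B = -40/3 kN

Load 1 — point force P=-18 kN at a=6 m (b=L-a=6):
  R_A = Pb/L = (-18)·6/12 = -9 kN
  R_B = Pa/L = (-18)·6/12 = -9 kN
Load 2 — applied couple M₀=16 kN·m at a=4 m (b=L-a=8):
  R_A = M₀/L = 16/12 = 4/3 kN
  R_B = -M₀/L = -16/12 = -4/3 kN
Load 3 — point force P=-5 kN at a=36/5 m (b=L-a=24/5):
  R_A = Pb/L = (-5)·(24/5)/12 = -2 kN
  R_B = Pa/L = (-5)·(36/5)/12 = -3 kN
Superposition: R_A = -29/3 kN, R_B = -40/3 kN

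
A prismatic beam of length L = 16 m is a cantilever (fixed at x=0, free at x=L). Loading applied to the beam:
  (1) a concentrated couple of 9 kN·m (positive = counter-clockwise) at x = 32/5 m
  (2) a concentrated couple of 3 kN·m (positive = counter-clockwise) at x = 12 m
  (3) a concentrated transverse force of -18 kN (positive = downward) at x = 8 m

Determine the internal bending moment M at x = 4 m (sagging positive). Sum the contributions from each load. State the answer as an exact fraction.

M(4) = 84 kN·m

Load 1 — applied couple M₀=9 kN·m at a=32/5 m (b=L-a=48/5):
  M_1 = M₀  [x≤a] = 9 = 9 kN·m
Load 2 — applied couple M₀=3 kN·m at a=12 m (b=L-a=4):
  M_2 = M₀  [x≤a] = 3 = 3 kN·m
Load 3 — point force P=-18 kN at a=8 m (b=L-a=8):
  M_3 = -P(a-x)  [x≤a] = -(-18)·(8-4) = 72 kN·m
Superposition: M = Σ M_i = 84 kN·m ≈ 84.000000 kN·m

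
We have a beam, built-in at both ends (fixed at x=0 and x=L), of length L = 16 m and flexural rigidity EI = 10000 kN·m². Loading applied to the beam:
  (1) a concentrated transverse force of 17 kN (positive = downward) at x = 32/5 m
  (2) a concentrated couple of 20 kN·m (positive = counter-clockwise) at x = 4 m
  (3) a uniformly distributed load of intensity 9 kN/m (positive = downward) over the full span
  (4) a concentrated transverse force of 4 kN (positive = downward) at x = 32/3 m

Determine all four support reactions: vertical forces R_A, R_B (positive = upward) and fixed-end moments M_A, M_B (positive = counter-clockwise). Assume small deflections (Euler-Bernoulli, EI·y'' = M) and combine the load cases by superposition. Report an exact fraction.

R_A = 9229603/108000 kN, M_A = 3134143/13500 kN·m, R_B = 8590397/108000 kN, M_B = -2988137/13500 kN·m

Load 1 — point force P=17 kN at a=32/5 m (b=L-a=48/5):
  R_A = Pb²(3a+b)/L³ = 17·(48/5)²·(3·(32/5)+(48/5))/16³ = 1377/125 kN
  M_A = Pab²/L² = 17·(32/5)·(48/5)²/16² = 4896/125 kN·m
  R_B = Pa²(a+3b)/L³ = 17·(32/5)²·((32/5)+3·(48/5))/16³ = 748/125 kN
  M_B = -Pa²b/L² = -17·(32/5)²·(48/5)/16² = -3264/125 kN·m
Load 2 — applied couple M₀=20 kN·m at a=4 m (b=L-a=12):
  R_A = 6M₀ab/L³ = 6·20·4·12/16³ = 45/32 kN
  M_A = M₀b(2a-b)/L² = 20·12·(2·4-12)/16² = -15/4 kN·m
  R_B = -6M₀ab/L³ = -6·20·4·12/16³ = -45/32 kN
  M_B = M₀a(2b-a)/L² = 20·4·(2·12-4)/16² = 25/4 kN·m
Load 3 — uniform load w=9 kN/m over full span:
  R_A = wL/2 = 9·16/2 = 72 kN
  M_A = wL²/12 = 9·16²/12 = 192 kN·m
  R_B = wL/2 = 9·16/2 = 72 kN
  M_B = -wL²/12 = -9·16²/12 = -192 kN·m
Load 4 — point force P=4 kN at a=32/3 m (b=L-a=16/3):
  R_A = Pb²(3a+b)/L³ = 4·(16/3)²·(3·(32/3)+(16/3))/16³ = 28/27 kN
  M_A = Pab²/L² = 4·(32/3)·(16/3)²/16² = 128/27 kN·m
  R_B = Pa²(a+3b)/L³ = 4·(32/3)²·((32/3)+3·(16/3))/16³ = 80/27 kN
  M_B = -Pa²b/L² = -4·(32/3)²·(16/3)/16² = -256/27 kN·m
Superposition: R_A = 9229603/108000 kN, M_A = 3134143/13500 kN·m, R_B = 8590397/108000 kN, M_B = -2988137/13500 kN·m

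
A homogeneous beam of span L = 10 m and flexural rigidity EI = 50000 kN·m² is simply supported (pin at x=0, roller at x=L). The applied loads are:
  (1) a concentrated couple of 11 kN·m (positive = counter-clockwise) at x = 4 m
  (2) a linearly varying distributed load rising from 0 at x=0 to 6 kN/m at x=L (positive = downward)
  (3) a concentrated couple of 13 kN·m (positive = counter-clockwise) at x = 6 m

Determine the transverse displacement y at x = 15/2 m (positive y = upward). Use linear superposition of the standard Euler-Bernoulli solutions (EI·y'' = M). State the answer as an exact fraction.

y(15/2) = -70983/12800000 m

Load 1 — applied couple M₀=11 kN·m at a=4 m (b=L-a=6):
  y_1 = (M₀x³/(6L)-M₀(x-a)²/2+C₁x)/EI  [x>a] with C₁=M₀(3b²-L²)/(6L)=22/15 = (11·(15/2)³/(6·10)-11·((15/2)-4)²/2+(22/15)·(15/2))/50000 = 671/1600000 m
Load 2 — triangular load w₀=6 kN/m (0→w₀ over full span):
  y_2 = -w₀x(7L⁴-10L²x²+3x⁴)/(360LEI) = -6·(15/2)·(7·10⁴-10·10²·(15/2)²+3·(15/2)⁴)/(360·10·50000) = -119/20480 m
Load 3 — applied couple M₀=13 kN·m at a=6 m (b=L-a=4):
  y_3 = (M₀x³/(6L)-M₀(x-a)²/2+C₁x)/EI  [x>a] with C₁=M₀(3b²-L²)/(6L)=-169/15 = (13·(15/2)³/(6·10)-13·((15/2)-6)²/2+(-169/15)·(15/2))/50000 = -247/1600000 m
Superposition: y = Σ y_i = -70983/12800000 m ≈ -0.005546 m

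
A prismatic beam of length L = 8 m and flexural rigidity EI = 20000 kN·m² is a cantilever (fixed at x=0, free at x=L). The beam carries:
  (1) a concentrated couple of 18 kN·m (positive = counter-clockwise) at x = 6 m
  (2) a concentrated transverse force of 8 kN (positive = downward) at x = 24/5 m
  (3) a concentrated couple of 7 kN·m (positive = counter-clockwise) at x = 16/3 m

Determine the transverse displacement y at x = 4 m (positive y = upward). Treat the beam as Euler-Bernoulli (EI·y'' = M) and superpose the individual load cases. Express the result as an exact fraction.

y(4) = -41/37500 m

Load 1 — applied couple M₀=18 kN·m at a=6 m (b=L-a=2):
  y_1 = M₀x²/(2EI)  [x≤a] = 18·4²/(2·20000) = 9/1250 m
Load 2 — point force P=8 kN at a=24/5 m (b=L-a=16/5):
  y_2 = -Px²(3a-x)/(6EI)  [x≤a] = -8·4²·(3·(24/5)-4)/(6·20000) = -104/9375 m
Load 3 — applied couple M₀=7 kN·m at a=16/3 m (b=L-a=8/3):
  y_3 = M₀x²/(2EI)  [x≤a] = 7·4²/(2·20000) = 7/2500 m
Superposition: y = Σ y_i = -41/37500 m ≈ -0.001093 m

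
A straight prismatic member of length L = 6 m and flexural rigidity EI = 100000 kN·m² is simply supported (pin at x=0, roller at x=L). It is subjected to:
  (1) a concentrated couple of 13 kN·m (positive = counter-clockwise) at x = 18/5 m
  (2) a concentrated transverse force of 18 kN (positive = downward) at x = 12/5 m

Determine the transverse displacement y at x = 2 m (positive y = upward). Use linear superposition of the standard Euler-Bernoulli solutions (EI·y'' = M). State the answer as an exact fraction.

Load 1 — applied couple M₀=13 kN·m at a=18/5 m (b=L-a=12/5):
  y_1 = (M₀x³/(6L)+C₁x)/EI  [x≤a] with C₁=M₀(3b²-L²)/(6L)=-169/25 = (13·2³/(6·6)+(-169/25)·2)/100000 = -299/2812500 m
Load 2 — point force P=18 kN at a=12/5 m (b=L-a=18/5):
  y_2 = -Pbx(L²-b²-x²)/(6LEI)  [x≤a] = -18·(18/5)·2·(6²-(18/5)²-2²)/(6·6·100000) = -1071/1562500 m
Superposition: y = Σ y_i = -5567/7031250 m ≈ -0.000792 m

y(2) = -5567/7031250 m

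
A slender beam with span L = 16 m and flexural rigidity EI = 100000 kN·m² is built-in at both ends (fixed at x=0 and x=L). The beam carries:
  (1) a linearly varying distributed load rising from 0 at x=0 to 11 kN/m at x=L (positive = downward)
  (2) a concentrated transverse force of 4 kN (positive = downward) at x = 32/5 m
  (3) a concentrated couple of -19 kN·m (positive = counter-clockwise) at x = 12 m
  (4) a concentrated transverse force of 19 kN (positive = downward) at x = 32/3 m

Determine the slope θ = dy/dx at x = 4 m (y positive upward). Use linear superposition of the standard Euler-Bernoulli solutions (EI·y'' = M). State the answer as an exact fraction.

θ(4) = -1351993/600000000 rad

Load 1 — triangular load w₀=11 kN/m (0→w₀ over full span):
  θ_1 = -w₀(2x(L-x)(L-2x)(x+2L)+x²(L-x)²)/(120LEI) = -11·(2·4·(16-4)·(16-2·4)·(4+2·16)+4²·(16-4)²)/(120·16·100000) = -429/250000 rad
Load 2 — point force P=4 kN at a=32/5 m (b=L-a=48/5):
  θ_2 = -Pb²x(2aL-(3a+b)x)/(2L³EI)  [x≤a] = -4·(48/5)²·4·(2·(32/5)·16-(3·(32/5)+(48/5))·4)/(2·16³·100000) = -63/390625 rad
Load 3 — applied couple M₀=-19 kN·m at a=12 m (b=L-a=4):
  θ_3 = (R_Ax²/2 - M_Ax)/EI  [x≤a] with R_A=-171/128, M_A=-95/16 = ((-171/128)·4²/2 - (-95/16)·4)/100000 = 209/1600000 rad
Load 4 — point force P=19 kN at a=32/3 m (b=L-a=16/3):
  θ_4 = -Pb²x(2aL-(3a+b)x)/(2L³EI)  [x≤a] = -19·(16/3)²·4·(2·(32/3)·16-(3·(32/3)+(16/3))·4)/(2·16³·100000) = -19/37500 rad
Superposition: θ = Σ θ_i = -1351993/600000000 rad ≈ -0.002253 rad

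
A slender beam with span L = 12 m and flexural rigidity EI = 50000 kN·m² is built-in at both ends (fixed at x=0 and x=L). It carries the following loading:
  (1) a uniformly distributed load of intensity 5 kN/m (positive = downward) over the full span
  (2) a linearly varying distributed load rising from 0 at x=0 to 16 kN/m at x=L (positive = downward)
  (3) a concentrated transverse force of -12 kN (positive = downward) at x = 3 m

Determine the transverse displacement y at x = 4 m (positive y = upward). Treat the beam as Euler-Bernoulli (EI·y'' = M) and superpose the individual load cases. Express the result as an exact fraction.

Load 1 — uniform load w=5 kN/m over full span:
  y_1 = -wx²(L-x)²/(24EI) = -5·4²·(12-4)²/(24·50000) = -8/1875 m
Load 2 — triangular load w₀=16 kN/m (0→w₀ over full span):
  y_2 = -w₀x²(L-x)²(x+2L)/(120LEI) = -16·4²·(12-4)²·(4+2·12)/(120·12·50000) = -896/140625 m
Load 3 — point force P=-12 kN at a=3 m (b=L-a=9):
  y_3 = -Pa²(L-x)²(3bL-(3b+a)(L-x))/(6L³EI)  [x>a] = -(-12)·3²·(12-4)²·(3·9·12-(3·9+3)·(12-4))/(6·12³·50000) = 7/6250 m
Superposition: y = Σ y_i = -2677/281250 m ≈ -0.009518 m

y(4) = -2677/281250 m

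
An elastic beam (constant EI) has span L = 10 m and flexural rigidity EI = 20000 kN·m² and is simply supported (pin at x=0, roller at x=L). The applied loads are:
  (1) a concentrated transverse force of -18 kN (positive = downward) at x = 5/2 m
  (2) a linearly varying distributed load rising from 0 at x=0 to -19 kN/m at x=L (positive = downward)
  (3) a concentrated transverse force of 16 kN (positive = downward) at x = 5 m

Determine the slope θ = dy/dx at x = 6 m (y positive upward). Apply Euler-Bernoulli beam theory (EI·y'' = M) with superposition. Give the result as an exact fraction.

Load 1 — point force P=-18 kN at a=5/2 m (b=L-a=15/2):
  θ_1 = -Pa(2L²-6Lx+3x²+a²)/(6LEI)  [x>a] = -(-18)·(5/2)·(2·10²-6·10·6+3·6²+(5/2)²)/(6·10·20000) = -549/320000 rad
Load 2 — triangular load w₀=-19 kN/m (0→w₀ over full span):
  θ_2 = -w₀(7L⁴-30L²x²+15x⁴)/(360LEI) = -(-19)·(7·10⁴-30·10²·6²+15·6⁴)/(360·10·20000) = -551/112500 rad
Load 3 — point force P=16 kN at a=5 m (b=L-a=5):
  θ_3 = -Pa(2L²-6Lx+3x²+a²)/(6LEI)  [x>a] = -16·5·(2·10²-6·10·6+3·6²+5²)/(6·10·20000) = 9/5000 rad
Superposition: θ = Σ θ_i = -69313/14400000 rad ≈ -0.004813 rad

θ(6) = -69313/14400000 rad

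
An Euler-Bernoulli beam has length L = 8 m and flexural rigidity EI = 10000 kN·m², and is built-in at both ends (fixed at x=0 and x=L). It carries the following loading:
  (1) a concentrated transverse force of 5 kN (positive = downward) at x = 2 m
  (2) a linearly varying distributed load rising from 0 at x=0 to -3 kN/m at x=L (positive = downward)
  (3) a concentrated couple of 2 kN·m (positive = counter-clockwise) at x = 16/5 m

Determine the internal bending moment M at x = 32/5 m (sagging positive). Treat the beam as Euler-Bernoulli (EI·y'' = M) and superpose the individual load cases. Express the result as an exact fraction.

Load 1 — point force P=5 kN at a=2 m (b=L-a=6):
  M_1 = Pa²(a+3b)(L-x)/L³ - Pa²b/L²  [x>a] = 5·2²·(2+3·6)·(8-(32/5))/8³ - 5·2²·6/8² = -5/8 kN·m
Load 2 — triangular load w₀=-3 kN/m (0→w₀ over full span):
  M_2 = 3w₀Lx/20 - w₀L²/30 - w₀x³/(6L) = 3·(-3)·8·(32/5)/20 - (-3)·8²/30 - (-3)·(32/5)³/(6·8) = -32/125 kN·m
Load 3 — applied couple M₀=2 kN·m at a=16/5 m (b=L-a=24/5):
  M_3 = R_Ax - M_A - M₀  [x>a] with R_A=9/25, M_A=6/25 = (9/25)·(32/5) - (6/25) - 2 = 8/125 kN·m
Superposition: M = Σ M_i = -817/1000 kN·m ≈ -0.817000 kN·m

M(32/5) = -817/1000 kN·m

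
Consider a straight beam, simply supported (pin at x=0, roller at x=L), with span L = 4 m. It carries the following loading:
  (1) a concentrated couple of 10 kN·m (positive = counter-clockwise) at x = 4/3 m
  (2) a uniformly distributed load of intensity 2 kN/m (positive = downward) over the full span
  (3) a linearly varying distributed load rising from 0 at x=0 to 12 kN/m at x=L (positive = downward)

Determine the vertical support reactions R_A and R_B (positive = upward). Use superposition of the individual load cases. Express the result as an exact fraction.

R_A = 29/2 kN, R_B = 35/2 kN

Load 1 — applied couple M₀=10 kN·m at a=4/3 m (b=L-a=8/3):
  R_A = M₀/L = 10/4 = 5/2 kN
  R_B = -M₀/L = -10/4 = -5/2 kN
Load 2 — uniform load w=2 kN/m over full span:
  R_A = wL/2 = 2·4/2 = 4 kN
  R_B = wL/2 = 2·4/2 = 4 kN
Load 3 — triangular load w₀=12 kN/m (0→w₀ over full span):
  R_A = w₀L/6 = 12·4/6 = 8 kN
  R_B = w₀L/3 = 12·4/3 = 16 kN
Superposition: R_A = 29/2 kN, R_B = 35/2 kN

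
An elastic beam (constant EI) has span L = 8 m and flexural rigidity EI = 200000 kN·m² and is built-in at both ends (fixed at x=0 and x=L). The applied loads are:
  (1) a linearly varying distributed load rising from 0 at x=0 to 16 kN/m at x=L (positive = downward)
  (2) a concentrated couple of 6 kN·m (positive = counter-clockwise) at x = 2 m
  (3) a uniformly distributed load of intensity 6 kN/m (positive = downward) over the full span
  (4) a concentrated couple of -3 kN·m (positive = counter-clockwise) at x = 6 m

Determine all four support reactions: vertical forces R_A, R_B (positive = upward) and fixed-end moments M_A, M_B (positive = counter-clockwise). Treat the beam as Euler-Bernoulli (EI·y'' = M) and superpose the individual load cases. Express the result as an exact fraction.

R_A = 13959/320 kN, M_A = 15377/240 kN·m, R_B = 21881/320 kN, M_B = -6461/80 kN·m

Load 1 — triangular load w₀=16 kN/m (0→w₀ over full span):
  R_A = 3w₀L/20 = 3·16·8/20 = 96/5 kN
  M_A = w₀L²/30 = 16·8²/30 = 512/15 kN·m
  R_B = 7w₀L/20 = 7·16·8/20 = 224/5 kN
  M_B = -w₀L²/20 = -16·8²/20 = -256/5 kN·m
Load 2 — applied couple M₀=6 kN·m at a=2 m (b=L-a=6):
  R_A = 6M₀ab/L³ = 6·6·2·6/8³ = 27/32 kN
  M_A = M₀b(2a-b)/L² = 6·6·(2·2-6)/8² = -9/8 kN·m
  R_B = -6M₀ab/L³ = -6·6·2·6/8³ = -27/32 kN
  M_B = M₀a(2b-a)/L² = 6·2·(2·6-2)/8² = 15/8 kN·m
Load 3 — uniform load w=6 kN/m over full span:
  R_A = wL/2 = 6·8/2 = 24 kN
  M_A = wL²/12 = 6·8²/12 = 32 kN·m
  R_B = wL/2 = 6·8/2 = 24 kN
  M_B = -wL²/12 = -6·8²/12 = -32 kN·m
Load 4 — applied couple M₀=-3 kN·m at a=6 m (b=L-a=2):
  R_A = 6M₀ab/L³ = 6·(-3)·6·2/8³ = -27/64 kN
  M_A = M₀b(2a-b)/L² = (-3)·2·(2·6-2)/8² = -15/16 kN·m
  R_B = -6M₀ab/L³ = -6·(-3)·6·2/8³ = 27/64 kN
  M_B = M₀a(2b-a)/L² = (-3)·6·(2·2-6)/8² = 9/16 kN·m
Superposition: R_A = 13959/320 kN, M_A = 15377/240 kN·m, R_B = 21881/320 kN, M_B = -6461/80 kN·m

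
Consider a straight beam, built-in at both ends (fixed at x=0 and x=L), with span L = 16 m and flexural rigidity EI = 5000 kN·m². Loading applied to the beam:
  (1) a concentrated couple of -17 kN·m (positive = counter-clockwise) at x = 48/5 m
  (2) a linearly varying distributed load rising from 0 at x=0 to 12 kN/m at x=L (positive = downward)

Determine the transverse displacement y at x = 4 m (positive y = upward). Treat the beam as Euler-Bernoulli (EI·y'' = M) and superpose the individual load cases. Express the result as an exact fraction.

y(4) = -307/3125 m

Load 1 — applied couple M₀=-17 kN·m at a=48/5 m (b=L-a=32/5):
  y_1 = (R_Ax³/6 - M_Ax²/2)/EI  [x≤a] with R_A=-153/100, M_A=-136/25 = ((-153/100)·4³/6 - (-136/25)·4²/2)/5000 = 17/3125 m
Load 2 — triangular load w₀=12 kN/m (0→w₀ over full span):
  y_2 = -w₀x²(L-x)²(x+2L)/(120LEI) = -12·4²·(16-4)²·(4+2·16)/(120·16·5000) = -324/3125 m
Superposition: y = Σ y_i = -307/3125 m ≈ -0.098240 m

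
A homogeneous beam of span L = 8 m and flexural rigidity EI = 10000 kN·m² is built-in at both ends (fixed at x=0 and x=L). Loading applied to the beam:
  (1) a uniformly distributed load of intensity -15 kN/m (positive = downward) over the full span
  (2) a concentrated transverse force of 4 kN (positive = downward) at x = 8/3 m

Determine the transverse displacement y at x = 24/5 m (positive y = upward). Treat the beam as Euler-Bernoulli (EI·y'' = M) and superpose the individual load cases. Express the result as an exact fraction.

Load 1 — uniform load w=-15 kN/m over full span:
  y_1 = -wx²(L-x)²/(24EI) = -(-15)·(24/5)²·(8-(24/5))²/(24·10000) = 1152/78125 m
Load 2 — point force P=4 kN at a=8/3 m (b=L-a=16/3):
  y_2 = -Pa²(L-x)²(3bL-(3b+a)(L-x))/(6L³EI)  [x>a] = -4·(8/3)²·(8-(24/5))²·(3·(16/3)·8-(3·(16/3)+(8/3))·(8-(24/5)))/(6·8³·10000) = -4096/6328125 m
Superposition: y = Σ y_i = 89216/6328125 m ≈ 0.014098 m

y(24/5) = 89216/6328125 m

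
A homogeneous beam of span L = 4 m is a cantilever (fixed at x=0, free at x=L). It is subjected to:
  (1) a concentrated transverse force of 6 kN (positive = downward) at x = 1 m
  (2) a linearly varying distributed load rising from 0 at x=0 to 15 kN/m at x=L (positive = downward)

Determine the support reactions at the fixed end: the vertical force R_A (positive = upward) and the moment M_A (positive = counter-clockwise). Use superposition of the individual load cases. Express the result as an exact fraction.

R_A = 36 kN, M_A = 86 kN·m

Load 1 — point force P=6 kN at a=1 m (b=L-a=3):
  R_A = P = 6 kN
  M_A = Pa = 6·1 = 6 kN·m
Load 2 — triangular load w₀=15 kN/m (0→w₀ over full span):
  R_A = w₀L/2 = 15·4/2 = 30 kN
  M_A = w₀L²/3 = 15·4²/3 = 80 kN·m
Superposition: R_A = 36 kN, M_A = 86 kN·m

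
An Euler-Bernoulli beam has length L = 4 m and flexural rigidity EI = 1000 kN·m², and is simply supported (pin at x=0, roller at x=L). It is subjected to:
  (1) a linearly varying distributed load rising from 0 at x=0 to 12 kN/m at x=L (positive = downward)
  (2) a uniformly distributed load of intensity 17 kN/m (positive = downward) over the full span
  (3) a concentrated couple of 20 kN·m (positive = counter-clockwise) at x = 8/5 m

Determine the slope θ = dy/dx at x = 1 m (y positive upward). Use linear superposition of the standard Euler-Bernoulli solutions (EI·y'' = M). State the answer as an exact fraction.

Load 1 — triangular load w₀=12 kN/m (0→w₀ over full span):
  θ_1 = -w₀(7L⁴-30L²x²+15x⁴)/(360LEI) = -12·(7·4⁴-30·4²·1²+15·1⁴)/(360·4·1000) = -1327/120000 rad
Load 2 — uniform load w=17 kN/m over full span:
  θ_2 = -w(L³-6Lx²+4x³)/(24EI) = -17·(4³-6·4·1²+4·1³)/(24·1000) = -187/6000 rad
Load 3 — applied couple M₀=20 kN·m at a=8/5 m (b=L-a=12/5):
  θ_3 = (M₀x²/(2L)+C₁)/EI  [x≤a] with C₁=M₀(3b²-L²)/(6L)=16/15 = (20·1²/(2·4)+(16/15))/1000 = 107/30000 rad
Superposition: θ = Σ θ_i = -4639/120000 rad ≈ -0.038658 rad

θ(1) = -4639/120000 rad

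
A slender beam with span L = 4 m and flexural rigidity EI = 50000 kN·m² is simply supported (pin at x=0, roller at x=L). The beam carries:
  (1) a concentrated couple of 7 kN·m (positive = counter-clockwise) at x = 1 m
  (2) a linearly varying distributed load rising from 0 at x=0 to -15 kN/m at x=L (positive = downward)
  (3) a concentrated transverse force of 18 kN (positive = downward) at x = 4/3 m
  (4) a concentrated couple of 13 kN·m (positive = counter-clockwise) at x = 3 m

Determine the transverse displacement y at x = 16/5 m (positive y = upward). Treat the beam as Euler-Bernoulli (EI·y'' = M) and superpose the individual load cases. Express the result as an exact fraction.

Load 1 — applied couple M₀=7 kN·m at a=1 m (b=L-a=3):
  y_1 = (M₀x³/(6L)-M₀(x-a)²/2+C₁x)/EI  [x>a] with C₁=M₀(3b²-L²)/(6L)=77/24 = (7·(16/5)³/(6·4)-7·((16/5)-1)²/2+(77/24)·(16/5))/50000 = 721/12500000 m
Load 2 — triangular load w₀=-15 kN/m (0→w₀ over full span):
  y_2 = -w₀x(7L⁴-10L²x²+3x⁴)/(360LEI) = -(-15)·(16/5)·(7·4⁴-10·4²·(16/5)²+3·(16/5)⁴)/(360·4·50000) = 3048/9765625 m
Load 3 — point force P=18 kN at a=4/3 m (b=L-a=8/3):
  y_3 = -Pa(L-x)(2Lx-a²-x²)/(6LEI)  [x>a] = -18·(4/3)·(4-(16/5))·(2·4·(16/5)-(4/3)²-(16/5)²)/(6·4·50000) = -764/3515625 m
Load 4 — applied couple M₀=13 kN·m at a=3 m (b=L-a=1):
  y_4 = (M₀x³/(6L)-M₀(x-a)²/2+C₁x)/EI  [x>a] with C₁=M₀(3b²-L²)/(6L)=-169/24 = (13·(16/5)³/(6·4)-13·((16/5)-3)²/2+(-169/24)·(16/5))/50000 = -1261/12500000 m
Superposition: y = Σ y_i = 36281/703125000 m ≈ 0.000052 m

y(16/5) = 36281/703125000 m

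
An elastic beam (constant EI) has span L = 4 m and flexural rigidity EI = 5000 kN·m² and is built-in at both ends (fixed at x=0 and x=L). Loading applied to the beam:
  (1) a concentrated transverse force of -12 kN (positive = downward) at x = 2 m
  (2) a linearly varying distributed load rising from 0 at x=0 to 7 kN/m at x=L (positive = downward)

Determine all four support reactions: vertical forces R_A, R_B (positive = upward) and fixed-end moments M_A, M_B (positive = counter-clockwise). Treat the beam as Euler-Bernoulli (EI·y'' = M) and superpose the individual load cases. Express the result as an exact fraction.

R_A = -9/5 kN, M_A = -34/15 kN·m, R_B = 19/5 kN, M_B = 2/5 kN·m

Load 1 — point force P=-12 kN at a=2 m (b=L-a=2):
  R_A = Pb²(3a+b)/L³ = (-12)·2²·(3·2+2)/4³ = -6 kN
  M_A = Pab²/L² = (-12)·2·2²/4² = -6 kN·m
  R_B = Pa²(a+3b)/L³ = (-12)·2²·(2+3·2)/4³ = -6 kN
  M_B = -Pa²b/L² = -(-12)·2²·2/4² = 6 kN·m
Load 2 — triangular load w₀=7 kN/m (0→w₀ over full span):
  R_A = 3w₀L/20 = 3·7·4/20 = 21/5 kN
  M_A = w₀L²/30 = 7·4²/30 = 56/15 kN·m
  R_B = 7w₀L/20 = 7·7·4/20 = 49/5 kN
  M_B = -w₀L²/20 = -7·4²/20 = -28/5 kN·m
Superposition: R_A = -9/5 kN, M_A = -34/15 kN·m, R_B = 19/5 kN, M_B = 2/5 kN·m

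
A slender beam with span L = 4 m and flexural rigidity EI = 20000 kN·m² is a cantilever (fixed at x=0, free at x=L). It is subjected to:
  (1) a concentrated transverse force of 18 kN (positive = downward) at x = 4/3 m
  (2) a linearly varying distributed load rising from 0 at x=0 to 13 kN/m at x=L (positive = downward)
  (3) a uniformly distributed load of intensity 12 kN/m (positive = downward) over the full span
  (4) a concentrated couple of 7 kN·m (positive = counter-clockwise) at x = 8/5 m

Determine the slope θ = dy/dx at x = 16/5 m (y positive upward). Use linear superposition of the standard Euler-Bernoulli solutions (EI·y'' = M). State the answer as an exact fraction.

θ(16/5) = -55013/4687500 rad

Load 1 — point force P=18 kN at a=4/3 m (b=L-a=8/3):
  θ_1 = -Pa²/(2EI)  [x>a] = -18·(4/3)²/(2·20000) = -1/1250 rad
Load 2 — triangular load w₀=13 kN/m (0→w₀ over full span):
  θ_2 = (w₀Lx²/4-w₀L²x/3-w₀x⁴/(24L))/EI = (13·4·(16/5)²/4-13·4²·(16/5)/3-13·(16/5)⁴/(24·4))/20000 = -6032/1171875 rad
Load 3 — uniform load w=12 kN/m over full span:
  θ_3 = -wx(x²-3Lx+3L²)/(6EI) = -12·(16/5)·((16/5)²-3·4·(16/5)+3·4²)/(6·20000) = -496/78125 rad
Load 4 — applied couple M₀=7 kN·m at a=8/5 m (b=L-a=12/5):
  θ_4 = M₀a/EI  [x>a] = 7·(8/5)/20000 = 7/12500 rad
Superposition: θ = Σ θ_i = -55013/4687500 rad ≈ -0.011736 rad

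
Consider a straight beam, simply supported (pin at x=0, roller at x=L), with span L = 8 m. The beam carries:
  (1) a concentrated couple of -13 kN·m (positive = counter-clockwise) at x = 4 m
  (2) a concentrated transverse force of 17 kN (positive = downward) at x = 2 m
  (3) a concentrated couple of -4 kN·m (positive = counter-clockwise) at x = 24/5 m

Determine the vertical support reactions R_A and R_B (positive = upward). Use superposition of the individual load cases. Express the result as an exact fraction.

R_A = 85/8 kN, R_B = 51/8 kN

Load 1 — applied couple M₀=-13 kN·m at a=4 m (b=L-a=4):
  R_A = M₀/L = (-13)/8 = -13/8 kN
  R_B = -M₀/L = -(-13)/8 = 13/8 kN
Load 2 — point force P=17 kN at a=2 m (b=L-a=6):
  R_A = Pb/L = 17·6/8 = 51/4 kN
  R_B = Pa/L = 17·2/8 = 17/4 kN
Load 3 — applied couple M₀=-4 kN·m at a=24/5 m (b=L-a=16/5):
  R_A = M₀/L = (-4)/8 = -1/2 kN
  R_B = -M₀/L = -(-4)/8 = 1/2 kN
Superposition: R_A = 85/8 kN, R_B = 51/8 kN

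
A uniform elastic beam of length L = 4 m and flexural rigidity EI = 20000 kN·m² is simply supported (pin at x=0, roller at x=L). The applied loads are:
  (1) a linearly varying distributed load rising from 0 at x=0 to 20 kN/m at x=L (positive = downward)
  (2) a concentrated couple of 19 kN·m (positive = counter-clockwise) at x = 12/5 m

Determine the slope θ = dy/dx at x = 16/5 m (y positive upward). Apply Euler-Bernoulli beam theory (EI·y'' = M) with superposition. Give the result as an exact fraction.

Load 1 — triangular load w₀=20 kN/m (0→w₀ over full span):
  θ_1 = -w₀(7L⁴-30L²x²+15x⁴)/(360LEI) = -20·(7·4⁴-30·4²·(16/5)²+15·(16/5)⁴)/(360·4·20000) = 757/703125 rad
Load 2 — applied couple M₀=19 kN·m at a=12/5 m (b=L-a=8/5):
  θ_2 = (M₀x²/(2L)-M₀(x-a)+C₁)/EI  [x>a] with C₁=M₀(3b²-L²)/(6L)=-494/75 = (19·(16/5)²/(2·4)-19·((16/5)-(12/5))+(-494/75))/20000 = 19/150000 rad
Superposition: θ = Σ θ_i = 13537/11250000 rad ≈ 0.001203 rad

θ(16/5) = 13537/11250000 rad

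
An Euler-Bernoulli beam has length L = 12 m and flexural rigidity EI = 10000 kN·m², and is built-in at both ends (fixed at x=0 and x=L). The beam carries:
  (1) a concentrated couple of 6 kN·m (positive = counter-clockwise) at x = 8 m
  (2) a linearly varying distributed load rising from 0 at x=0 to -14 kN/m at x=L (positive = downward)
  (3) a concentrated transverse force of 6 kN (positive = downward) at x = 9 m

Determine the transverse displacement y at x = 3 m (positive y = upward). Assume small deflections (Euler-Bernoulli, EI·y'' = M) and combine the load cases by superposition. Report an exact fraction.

y(3) = 27903/1600000 m

Load 1 — applied couple M₀=6 kN·m at a=8 m (b=L-a=4):
  y_1 = (R_Ax³/6 - M_Ax²/2)/EI  [x≤a] with R_A=2/3, M_A=2 = ((2/3)·3³/6 - 2·3²/2)/10000 = -3/5000 m
Load 2 — triangular load w₀=-14 kN/m (0→w₀ over full span):
  y_2 = -w₀x²(L-x)²(x+2L)/(120LEI) = -(-14)·3²·(12-3)²·(3+2·12)/(120·12·10000) = 15309/800000 m
Load 3 — point force P=6 kN at a=9 m (b=L-a=3):
  y_3 = -Pb²x²(3aL-(3a+b)x)/(6L³EI)  [x≤a] = -6·3²·3²·(3·9·12-(3·9+3)·3)/(6·12³·10000) = -351/320000 m
Superposition: y = Σ y_i = 27903/1600000 m ≈ 0.017439 m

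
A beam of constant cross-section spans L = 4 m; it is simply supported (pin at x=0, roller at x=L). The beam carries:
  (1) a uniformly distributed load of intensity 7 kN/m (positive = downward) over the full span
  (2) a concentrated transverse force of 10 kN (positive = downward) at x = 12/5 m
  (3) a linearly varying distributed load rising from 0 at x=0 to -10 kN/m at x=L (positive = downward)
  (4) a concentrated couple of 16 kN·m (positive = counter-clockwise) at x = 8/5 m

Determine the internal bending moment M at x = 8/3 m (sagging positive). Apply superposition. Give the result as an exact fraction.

M(8/3) = 424/81 kN·m

Load 1 — uniform load w=7 kN/m over full span:
  M_1 = wx(L-x)/2 = 7·(8/3)·(4-(8/3))/2 = 112/9 kN·m
Load 2 — point force P=10 kN at a=12/5 m (b=L-a=8/5):
  M_2 = Pa(L-x)/L  [x>a] = 10·(12/5)·(4-(8/3))/4 = 8 kN·m
Load 3 — triangular load w₀=-10 kN/m (0→w₀ over full span):
  M_3 = w₀Lx/6 - w₀x³/(6L) = (-10)·4·(8/3)/6 - (-10)·(8/3)³/(6·4) = -800/81 kN·m
Load 4 — applied couple M₀=16 kN·m at a=8/5 m (b=L-a=12/5):
  M_4 = M₀x/L - M₀  [x>a] = 16·(8/3)/4 - 16 = -16/3 kN·m
Superposition: M = Σ M_i = 424/81 kN·m ≈ 5.234568 kN·m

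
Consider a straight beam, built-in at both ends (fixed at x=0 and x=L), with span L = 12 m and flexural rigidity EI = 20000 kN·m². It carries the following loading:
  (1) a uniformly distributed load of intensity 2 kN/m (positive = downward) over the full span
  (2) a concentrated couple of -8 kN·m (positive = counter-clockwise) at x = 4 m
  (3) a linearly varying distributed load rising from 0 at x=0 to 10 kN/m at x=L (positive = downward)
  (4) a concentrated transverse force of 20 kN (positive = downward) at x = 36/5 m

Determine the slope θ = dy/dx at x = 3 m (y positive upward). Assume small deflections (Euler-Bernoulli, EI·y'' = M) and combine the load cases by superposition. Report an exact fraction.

θ(3) = -53701/8000000 rad

Load 1 — uniform load w=2 kN/m over full span:
  θ_1 = -wx(L-x)(L-2x)/(12EI) = -2·3·(12-3)·(12-2·3)/(12·20000) = -27/20000 rad
Load 2 — applied couple M₀=-8 kN·m at a=4 m (b=L-a=8):
  θ_2 = (R_Ax²/2 - M_Ax)/EI  [x≤a] with R_A=-8/9, M_A=0 = ((-8/9)·3²/2 - 0·3)/20000 = -1/5000 rad
Load 3 — triangular load w₀=10 kN/m (0→w₀ over full span):
  θ_3 = -w₀(2x(L-x)(L-2x)(x+2L)+x²(L-x)²)/(120LEI) = -10·(2·3·(12-3)·(12-2·3)·(3+2·12)+3²·(12-3)²)/(120·12·20000) = -1053/320000 rad
Load 4 — point force P=20 kN at a=36/5 m (b=L-a=24/5):
  θ_4 = -Pb²x(2aL-(3a+b)x)/(2L³EI)  [x≤a] = -20·(24/5)²·3·(2·(36/5)·12-(3·(36/5)+(24/5))·3)/(2·12³·20000) = -117/62500 rad
Superposition: θ = Σ θ_i = -53701/8000000 rad ≈ -0.006713 rad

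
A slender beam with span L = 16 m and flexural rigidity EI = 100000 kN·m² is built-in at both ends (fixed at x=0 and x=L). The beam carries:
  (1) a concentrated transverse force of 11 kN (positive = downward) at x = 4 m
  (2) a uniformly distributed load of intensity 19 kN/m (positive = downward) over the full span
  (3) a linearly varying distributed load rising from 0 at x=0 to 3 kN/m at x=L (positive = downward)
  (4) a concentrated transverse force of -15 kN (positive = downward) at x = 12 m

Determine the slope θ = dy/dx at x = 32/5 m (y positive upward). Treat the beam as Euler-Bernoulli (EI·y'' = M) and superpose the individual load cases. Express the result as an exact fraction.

θ(32/5) = -24749/7812500 rad

Load 1 — point force P=11 kN at a=4 m (b=L-a=12):
  θ_1 = Pa²(L-x)(2bL-(3b+a)(L-x))/(2L³EI)  [x>a] = 11·4²·(16-(32/5))·(2·12·16-(3·12+4)·(16-(32/5)))/(2·16³·100000) = 0 rad
Load 2 — uniform load w=19 kN/m over full span:
  θ_2 = -wx(L-x)(L-2x)/(12EI) = -19·(32/5)·(16-(32/5))·(16-2·(32/5))/(12·100000) = -1216/390625 rad
Load 3 — triangular load w₀=3 kN/m (0→w₀ over full span):
  θ_3 = -w₀(2x(L-x)(L-2x)(x+2L)+x²(L-x)²)/(120LEI) = -3·(2·(32/5)·(16-(32/5))·(16-2·(32/5))·((32/5)+2·16)+(32/5)²·(16-(32/5))²)/(120·16·100000) = -576/1953125 rad
Load 4 — point force P=-15 kN at a=12 m (b=L-a=4):
  θ_4 = -Pb²x(2aL-(3a+b)x)/(2L³EI)  [x≤a] = -(-15)·4²·(32/5)·(2·12·16-(3·12+4)·(32/5))/(2·16³·100000) = 3/12500 rad
Superposition: θ = Σ θ_i = -24749/7812500 rad ≈ -0.003168 rad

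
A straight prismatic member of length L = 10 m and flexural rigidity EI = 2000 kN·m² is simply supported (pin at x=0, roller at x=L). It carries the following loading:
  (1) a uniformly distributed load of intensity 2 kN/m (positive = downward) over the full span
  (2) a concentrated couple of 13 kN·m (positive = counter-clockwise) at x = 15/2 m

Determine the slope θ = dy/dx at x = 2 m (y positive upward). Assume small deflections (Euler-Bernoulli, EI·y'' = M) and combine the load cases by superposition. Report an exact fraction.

θ(2) = -19441/480000 rad

Load 1 — uniform load w=2 kN/m over full span:
  θ_1 = -w(L³-6Lx²+4x³)/(24EI) = -2·(10³-6·10·2²+4·2³)/(24·2000) = -33/1000 rad
Load 2 — applied couple M₀=13 kN·m at a=15/2 m (b=L-a=5/2):
  θ_2 = (M₀x²/(2L)+C₁)/EI  [x≤a] with C₁=M₀(3b²-L²)/(6L)=-845/48 = (13·2²/(2·10)+(-845/48))/2000 = -3601/480000 rad
Superposition: θ = Σ θ_i = -19441/480000 rad ≈ -0.040502 rad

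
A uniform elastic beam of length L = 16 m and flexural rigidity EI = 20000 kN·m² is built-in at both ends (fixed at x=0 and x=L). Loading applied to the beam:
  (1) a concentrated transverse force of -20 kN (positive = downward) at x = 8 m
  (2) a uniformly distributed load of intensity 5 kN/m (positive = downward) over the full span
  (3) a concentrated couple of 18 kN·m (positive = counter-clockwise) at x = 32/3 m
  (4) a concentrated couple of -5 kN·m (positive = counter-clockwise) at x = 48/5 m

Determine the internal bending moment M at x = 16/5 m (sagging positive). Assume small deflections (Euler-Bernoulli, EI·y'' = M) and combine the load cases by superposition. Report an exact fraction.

M(16/5) = 202/75 kN·m

Load 1 — point force P=-20 kN at a=8 m (b=L-a=8):
  M_1 = Pb²(3a+b)x/L³ - Pab²/L²  [x≤a] = (-20)·8²·(3·8+8)·(16/5)/16³ - (-20)·8·8²/16² = 8 kN·m
Load 2 — uniform load w=5 kN/m over full span:
  M_2 = wLx/2 - wL²/12 - wx²/2 = 5·16·(16/5)/2 - 5·16²/12 - 5·(16/5)²/2 = -64/15 kN·m
Load 3 — applied couple M₀=18 kN·m at a=32/3 m (b=L-a=16/3):
  M_3 = R_Ax - M_A  [x≤a] with R_A=3/2, M_A=6 = (3/2)·(16/5) - 6 = -6/5 kN·m
Load 4 — applied couple M₀=-5 kN·m at a=48/5 m (b=L-a=32/5):
  M_4 = R_Ax - M_A  [x≤a] with R_A=-9/20, M_A=-8/5 = (-9/20)·(16/5) - (-8/5) = 4/25 kN·m
Superposition: M = Σ M_i = 202/75 kN·m ≈ 2.693333 kN·m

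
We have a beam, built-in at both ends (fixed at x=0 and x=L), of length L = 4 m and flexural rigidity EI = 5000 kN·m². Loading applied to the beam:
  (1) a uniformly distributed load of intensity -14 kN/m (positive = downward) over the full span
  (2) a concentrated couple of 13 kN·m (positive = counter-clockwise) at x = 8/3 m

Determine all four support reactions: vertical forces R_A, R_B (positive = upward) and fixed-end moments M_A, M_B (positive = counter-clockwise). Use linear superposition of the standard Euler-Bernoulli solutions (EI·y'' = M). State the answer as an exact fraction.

Load 1 — uniform load w=-14 kN/m over full span:
  R_A = wL/2 = (-14)·4/2 = -28 kN
  M_A = wL²/12 = (-14)·4²/12 = -56/3 kN·m
  R_B = wL/2 = (-14)·4/2 = -28 kN
  M_B = -wL²/12 = -(-14)·4²/12 = 56/3 kN·m
Load 2 — applied couple M₀=13 kN·m at a=8/3 m (b=L-a=4/3):
  R_A = 6M₀ab/L³ = 6·13·(8/3)·(4/3)/4³ = 13/3 kN
  M_A = M₀b(2a-b)/L² = 13·(4/3)·(2·(8/3)-(4/3))/4² = 13/3 kN·m
  R_B = -6M₀ab/L³ = -6·13·(8/3)·(4/3)/4³ = -13/3 kN
  M_B = M₀a(2b-a)/L² = 13·(8/3)·(2·(4/3)-(8/3))/4² = 0 kN·m
Superposition: R_A = -71/3 kN, M_A = -43/3 kN·m, R_B = -97/3 kN, M_B = 56/3 kN·m

R_A = -71/3 kN, M_A = -43/3 kN·m, R_B = -97/3 kN, M_B = 56/3 kN·m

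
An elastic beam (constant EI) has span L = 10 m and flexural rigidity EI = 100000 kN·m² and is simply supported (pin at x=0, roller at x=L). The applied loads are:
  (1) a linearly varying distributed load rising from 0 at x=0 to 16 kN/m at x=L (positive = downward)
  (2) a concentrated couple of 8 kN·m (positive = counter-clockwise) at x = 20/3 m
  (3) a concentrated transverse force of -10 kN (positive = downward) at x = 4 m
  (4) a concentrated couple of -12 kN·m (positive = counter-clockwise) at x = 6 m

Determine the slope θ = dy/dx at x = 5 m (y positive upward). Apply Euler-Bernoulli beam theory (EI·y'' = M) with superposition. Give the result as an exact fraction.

Load 1 — triangular load w₀=16 kN/m (0→w₀ over full span):
  θ_1 = -w₀(7L⁴-30L²x²+15x⁴)/(360LEI) = -16·(7·10⁴-30·10²·5²+15·5⁴)/(360·10·100000) = -7/36000 rad
Load 2 — applied couple M₀=8 kN·m at a=20/3 m (b=L-a=10/3):
  θ_2 = (M₀x²/(2L)+C₁)/EI  [x≤a] with C₁=M₀(3b²-L²)/(6L)=-80/9 = (8·5²/(2·10)+(-80/9))/100000 = 1/90000 rad
Load 3 — point force P=-10 kN at a=4 m (b=L-a=6):
  θ_3 = -Pa(2L²-6Lx+3x²+a²)/(6LEI)  [x>a] = -(-10)·4·(2·10²-6·10·5+3·5²+4²)/(6·10·100000) = -3/50000 rad
Load 4 — applied couple M₀=-12 kN·m at a=6 m (b=L-a=4):
  θ_4 = (M₀x²/(2L)+C₁)/EI  [x≤a] with C₁=M₀(3b²-L²)/(6L)=52/5 = ((-12)·5²/(2·10)+(52/5))/100000 = -23/500000 rad
Superposition: θ = Σ θ_i = -217/750000 rad ≈ -0.000289 rad

θ(5) = -217/750000 rad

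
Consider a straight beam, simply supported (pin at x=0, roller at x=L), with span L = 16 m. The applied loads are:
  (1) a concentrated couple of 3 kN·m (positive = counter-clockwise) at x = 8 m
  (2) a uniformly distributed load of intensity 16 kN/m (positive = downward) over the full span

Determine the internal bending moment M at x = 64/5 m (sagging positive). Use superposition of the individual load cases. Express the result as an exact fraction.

M(64/5) = 8177/25 kN·m

Load 1 — applied couple M₀=3 kN·m at a=8 m (b=L-a=8):
  M_1 = M₀x/L - M₀  [x>a] = 3·(64/5)/16 - 3 = -3/5 kN·m
Load 2 — uniform load w=16 kN/m over full span:
  M_2 = wx(L-x)/2 = 16·(64/5)·(16-(64/5))/2 = 8192/25 kN·m
Superposition: M = Σ M_i = 8177/25 kN·m ≈ 327.080000 kN·m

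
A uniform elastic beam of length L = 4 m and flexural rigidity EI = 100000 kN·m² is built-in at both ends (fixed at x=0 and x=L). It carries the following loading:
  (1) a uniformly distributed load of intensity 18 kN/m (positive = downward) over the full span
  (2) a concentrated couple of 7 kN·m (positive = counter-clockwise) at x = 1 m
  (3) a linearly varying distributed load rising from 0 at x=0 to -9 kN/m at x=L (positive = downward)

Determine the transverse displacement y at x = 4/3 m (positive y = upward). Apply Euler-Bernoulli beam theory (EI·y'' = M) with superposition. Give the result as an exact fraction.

Load 1 — uniform load w=18 kN/m over full span:
  y_1 = -wx²(L-x)²/(24EI) = -18·(4/3)²·(4-(4/3))²/(24·100000) = -8/84375 m
Load 2 — applied couple M₀=7 kN·m at a=1 m (b=L-a=3):
  y_2 = (R_Ax³/6 - M_Ax²/2 - M₀(x-a)²/2)/EI  [x>a] with R_A=63/32, M_A=-21/16 = ((63/32)·(4/3)³/6 - (-21/16)·(4/3)²/2 - 7·((4/3)-1)²/2)/100000 = 7/450000 m
Load 3 — triangular load w₀=-9 kN/m (0→w₀ over full span):
  y_3 = -w₀x²(L-x)²(x+2L)/(120LEI) = -(-9)·(4/3)²·(4-(4/3))²·((4/3)+2·4)/(120·4·100000) = 28/1265625 m
Superposition: y = Σ y_i = -1157/20250000 m ≈ -0.000057 m

y(4/3) = -1157/20250000 m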